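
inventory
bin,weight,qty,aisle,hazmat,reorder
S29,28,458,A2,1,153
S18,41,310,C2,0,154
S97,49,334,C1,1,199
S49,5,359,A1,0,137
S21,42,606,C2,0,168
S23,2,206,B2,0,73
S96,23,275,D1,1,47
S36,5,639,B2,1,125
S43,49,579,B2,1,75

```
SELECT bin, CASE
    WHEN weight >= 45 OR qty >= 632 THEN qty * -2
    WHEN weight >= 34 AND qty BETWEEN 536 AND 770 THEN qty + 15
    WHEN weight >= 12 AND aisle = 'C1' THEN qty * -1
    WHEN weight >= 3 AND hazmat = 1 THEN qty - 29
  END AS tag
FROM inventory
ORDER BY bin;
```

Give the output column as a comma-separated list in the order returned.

bin=S18: (no match → NULL) → NULL
bin=S21: weight >= 34 AND qty BETWEEN 536 AND 770 → 621
bin=S23: (no match → NULL) → NULL
bin=S29: weight >= 3 AND hazmat = 1 → 429
bin=S36: weight >= 45 OR qty >= 632 → -1278
bin=S43: weight >= 45 OR qty >= 632 → -1158
bin=S49: (no match → NULL) → NULL
bin=S96: weight >= 3 AND hazmat = 1 → 246
bin=S97: weight >= 45 OR qty >= 632 → -668

NULL, 621, NULL, 429, -1278, -1158, NULL, 246, -668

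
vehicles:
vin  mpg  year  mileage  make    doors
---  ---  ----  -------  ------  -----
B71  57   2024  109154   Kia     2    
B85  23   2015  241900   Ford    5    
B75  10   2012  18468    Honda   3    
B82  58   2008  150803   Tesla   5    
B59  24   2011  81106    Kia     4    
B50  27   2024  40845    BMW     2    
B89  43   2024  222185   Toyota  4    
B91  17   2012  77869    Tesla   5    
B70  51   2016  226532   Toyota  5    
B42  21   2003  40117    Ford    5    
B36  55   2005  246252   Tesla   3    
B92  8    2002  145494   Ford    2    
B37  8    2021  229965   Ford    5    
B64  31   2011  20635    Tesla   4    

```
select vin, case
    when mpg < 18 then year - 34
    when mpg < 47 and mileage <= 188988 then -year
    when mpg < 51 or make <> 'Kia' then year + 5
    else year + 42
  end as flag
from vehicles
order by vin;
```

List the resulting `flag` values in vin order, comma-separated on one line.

vin=B36: mpg < 51 or make <> 'Kia' → 2010
vin=B37: mpg < 18 → 1987
vin=B42: mpg < 47 and mileage <= 188988 → -2003
vin=B50: mpg < 47 and mileage <= 188988 → -2024
vin=B59: mpg < 47 and mileage <= 188988 → -2011
vin=B64: mpg < 47 and mileage <= 188988 → -2011
vin=B70: mpg < 51 or make <> 'Kia' → 2021
vin=B71: ELSE → 2066
vin=B75: mpg < 18 → 1978
vin=B82: mpg < 51 or make <> 'Kia' → 2013
vin=B85: mpg < 51 or make <> 'Kia' → 2020
vin=B89: mpg < 51 or make <> 'Kia' → 2029
vin=B91: mpg < 18 → 1978
vin=B92: mpg < 18 → 1968

2010, 1987, -2003, -2024, -2011, -2011, 2021, 2066, 1978, 2013, 2020, 2029, 1978, 1968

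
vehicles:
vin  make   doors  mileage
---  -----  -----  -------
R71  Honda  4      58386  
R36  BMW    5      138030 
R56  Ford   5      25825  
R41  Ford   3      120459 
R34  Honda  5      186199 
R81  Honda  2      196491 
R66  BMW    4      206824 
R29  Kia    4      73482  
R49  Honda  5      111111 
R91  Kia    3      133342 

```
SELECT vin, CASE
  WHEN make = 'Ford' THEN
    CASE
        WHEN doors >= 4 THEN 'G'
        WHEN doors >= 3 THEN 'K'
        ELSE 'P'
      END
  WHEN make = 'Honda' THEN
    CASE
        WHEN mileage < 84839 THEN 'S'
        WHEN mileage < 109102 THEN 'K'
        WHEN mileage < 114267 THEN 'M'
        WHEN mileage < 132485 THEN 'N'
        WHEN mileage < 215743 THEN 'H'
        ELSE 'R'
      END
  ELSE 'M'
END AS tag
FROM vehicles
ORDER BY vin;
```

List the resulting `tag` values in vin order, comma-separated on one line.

vin=R29: make='Kia' → outer ELSE → M
vin=R34: make='Honda' → inner[mileage < 215743] → H
vin=R36: make='BMW' → outer ELSE → M
vin=R41: make='Ford' → inner[doors >= 3] → K
vin=R49: make='Honda' → inner[mileage < 114267] → M
vin=R56: make='Ford' → inner[doors >= 4] → G
vin=R66: make='BMW' → outer ELSE → M
vin=R71: make='Honda' → inner[mileage < 84839] → S
vin=R81: make='Honda' → inner[mileage < 215743] → H
vin=R91: make='Kia' → outer ELSE → M

M, H, M, K, M, G, M, S, H, M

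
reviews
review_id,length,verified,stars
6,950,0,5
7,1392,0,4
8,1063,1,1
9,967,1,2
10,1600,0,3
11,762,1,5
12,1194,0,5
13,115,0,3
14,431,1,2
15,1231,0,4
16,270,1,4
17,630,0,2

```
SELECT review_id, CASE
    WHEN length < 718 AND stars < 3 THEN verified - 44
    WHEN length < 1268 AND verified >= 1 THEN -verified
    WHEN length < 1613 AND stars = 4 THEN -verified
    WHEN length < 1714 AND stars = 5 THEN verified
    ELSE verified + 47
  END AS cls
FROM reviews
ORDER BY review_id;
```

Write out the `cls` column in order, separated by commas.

0, 0, -1, -1, 47, -1, 0, 47, -43, 0, -1, -44

review_id=6: length < 1714 AND stars = 5 → 0
review_id=7: length < 1613 AND stars = 4 → 0
review_id=8: length < 1268 AND verified >= 1 → -1
review_id=9: length < 1268 AND verified >= 1 → -1
review_id=10: ELSE → 47
review_id=11: length < 1268 AND verified >= 1 → -1
review_id=12: length < 1714 AND stars = 5 → 0
review_id=13: ELSE → 47
review_id=14: length < 718 AND stars < 3 → -43
review_id=15: length < 1613 AND stars = 4 → 0
review_id=16: length < 1268 AND verified >= 1 → -1
review_id=17: length < 718 AND stars < 3 → -44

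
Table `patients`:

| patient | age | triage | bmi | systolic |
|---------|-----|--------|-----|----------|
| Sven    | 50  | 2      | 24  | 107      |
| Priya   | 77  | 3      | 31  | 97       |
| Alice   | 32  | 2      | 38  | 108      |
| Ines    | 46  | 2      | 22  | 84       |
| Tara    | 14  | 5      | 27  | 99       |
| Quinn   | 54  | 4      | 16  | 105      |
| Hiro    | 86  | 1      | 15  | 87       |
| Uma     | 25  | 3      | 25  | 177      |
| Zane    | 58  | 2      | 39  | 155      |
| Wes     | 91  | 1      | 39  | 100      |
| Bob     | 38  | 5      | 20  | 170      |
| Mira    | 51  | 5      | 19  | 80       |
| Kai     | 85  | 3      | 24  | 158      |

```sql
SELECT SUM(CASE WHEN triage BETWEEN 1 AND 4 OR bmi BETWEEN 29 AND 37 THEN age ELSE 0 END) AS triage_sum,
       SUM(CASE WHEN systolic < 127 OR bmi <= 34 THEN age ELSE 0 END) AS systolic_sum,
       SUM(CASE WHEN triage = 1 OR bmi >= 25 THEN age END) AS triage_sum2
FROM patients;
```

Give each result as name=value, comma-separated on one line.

[triage_sum: triage BETWEEN 1 AND 4 OR bmi BETWEEN 29 AND 37]
patient=Sven: ✓ → 50
patient=Priya: ✓ → 77
patient=Alice: ✓ → 32
patient=Ines: ✓ → 46
patient=Tara: ✗
patient=Quinn: ✓ → 54
patient=Hiro: ✓ → 86
patient=Uma: ✓ → 25
patient=Zane: ✓ → 58
patient=Wes: ✓ → 91
patient=Bob: ✗
patient=Mira: ✗
patient=Kai: ✓ → 85
triage_sum = 50 + 77 + 32 + 46 + 54 + 86 + 25 + 58 + 91 + 85 = 604
—
[systolic_sum: systolic < 127 OR bmi <= 34]
patient=Sven: ✓ → 50
patient=Priya: ✓ → 77
patient=Alice: ✓ → 32
patient=Ines: ✓ → 46
patient=Tara: ✓ → 14
patient=Quinn: ✓ → 54
patient=Hiro: ✓ → 86
patient=Uma: ✓ → 25
patient=Zane: ✗
patient=Wes: ✓ → 91
patient=Bob: ✓ → 38
patient=Mira: ✓ → 51
patient=Kai: ✓ → 85
systolic_sum = 50 + 77 + 32 + 46 + 14 + 54 + 86 + 25 + 91 + 38 + 51 + 85 = 649
—
[triage_sum2: triage = 1 OR bmi >= 25]
patient=Sven: ✗
patient=Priya: ✓ → 77
patient=Alice: ✓ → 32
patient=Ines: ✗
patient=Tara: ✓ → 14
patient=Quinn: ✗
patient=Hiro: ✓ → 86
patient=Uma: ✓ → 25
patient=Zane: ✓ → 58
patient=Wes: ✓ → 91
patient=Bob: ✗
patient=Mira: ✗
patient=Kai: ✗
triage_sum2 = 77 + 32 + 14 + 86 + 25 + 58 + 91 = 383

triage_sum=604, systolic_sum=649, triage_sum2=383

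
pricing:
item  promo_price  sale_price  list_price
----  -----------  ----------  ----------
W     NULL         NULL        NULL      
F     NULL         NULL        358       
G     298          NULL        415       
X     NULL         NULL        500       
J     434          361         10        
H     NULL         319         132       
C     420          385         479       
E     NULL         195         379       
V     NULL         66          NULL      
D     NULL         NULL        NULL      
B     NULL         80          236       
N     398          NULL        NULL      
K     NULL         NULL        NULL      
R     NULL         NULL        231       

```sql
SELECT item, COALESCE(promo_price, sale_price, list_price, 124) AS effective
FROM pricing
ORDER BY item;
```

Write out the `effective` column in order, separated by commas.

80, 420, 124, 195, 358, 298, 319, 434, 124, 398, 231, 66, 124, 500

item=B: promo_price=NULL, sale_price=80 → 80
item=C: promo_price=420 → 420
item=D: promo_price=NULL, sale_price=NULL, list_price=NULL, → literal 124 → 124
item=E: promo_price=NULL, sale_price=195 → 195
item=F: promo_price=NULL, sale_price=NULL, list_price=358 → 358
item=G: promo_price=298 → 298
item=H: promo_price=NULL, sale_price=319 → 319
item=J: promo_price=434 → 434
item=K: promo_price=NULL, sale_price=NULL, list_price=NULL, → literal 124 → 124
item=N: promo_price=398 → 398
item=R: promo_price=NULL, sale_price=NULL, list_price=231 → 231
item=V: promo_price=NULL, sale_price=66 → 66
item=W: promo_price=NULL, sale_price=NULL, list_price=NULL, → literal 124 → 124
item=X: promo_price=NULL, sale_price=NULL, list_price=500 → 500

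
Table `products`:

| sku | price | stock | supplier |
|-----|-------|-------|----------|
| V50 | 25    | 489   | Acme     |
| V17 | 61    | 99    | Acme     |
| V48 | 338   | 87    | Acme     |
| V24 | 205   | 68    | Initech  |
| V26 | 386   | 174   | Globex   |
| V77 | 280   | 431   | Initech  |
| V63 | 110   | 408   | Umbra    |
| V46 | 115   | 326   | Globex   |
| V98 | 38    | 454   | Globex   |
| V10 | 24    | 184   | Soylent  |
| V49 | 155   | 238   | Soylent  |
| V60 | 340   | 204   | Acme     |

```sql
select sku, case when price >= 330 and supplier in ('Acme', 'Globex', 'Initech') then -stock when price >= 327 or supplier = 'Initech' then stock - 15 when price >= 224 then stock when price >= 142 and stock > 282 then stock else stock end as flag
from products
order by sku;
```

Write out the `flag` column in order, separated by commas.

sku=V10: ELSE → 184
sku=V17: ELSE → 99
sku=V24: price >= 327 or supplier = 'Initech' → 53
sku=V26: price >= 330 and supplier in ('Acme', 'Globex', 'Initech') → -174
sku=V46: ELSE → 326
sku=V48: price >= 330 and supplier in ('Acme', 'Globex', 'Initech') → -87
sku=V49: ELSE → 238
sku=V50: ELSE → 489
sku=V60: price >= 330 and supplier in ('Acme', 'Globex', 'Initech') → -204
sku=V63: ELSE → 408
sku=V77: price >= 327 or supplier = 'Initech' → 416
sku=V98: ELSE → 454

184, 99, 53, -174, 326, -87, 238, 489, -204, 408, 416, 454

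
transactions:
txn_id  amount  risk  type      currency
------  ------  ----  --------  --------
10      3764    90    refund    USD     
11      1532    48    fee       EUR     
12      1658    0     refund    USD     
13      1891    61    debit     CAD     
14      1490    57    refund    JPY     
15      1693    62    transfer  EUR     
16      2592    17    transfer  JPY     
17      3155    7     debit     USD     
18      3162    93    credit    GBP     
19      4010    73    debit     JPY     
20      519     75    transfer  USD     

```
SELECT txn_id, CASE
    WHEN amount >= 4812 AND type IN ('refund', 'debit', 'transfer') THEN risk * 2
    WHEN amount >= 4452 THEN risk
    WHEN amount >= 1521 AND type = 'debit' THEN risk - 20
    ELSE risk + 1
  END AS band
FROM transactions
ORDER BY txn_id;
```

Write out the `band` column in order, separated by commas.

txn_id=10: ELSE → 91
txn_id=11: ELSE → 49
txn_id=12: ELSE → 1
txn_id=13: amount >= 1521 AND type = 'debit' → 41
txn_id=14: ELSE → 58
txn_id=15: ELSE → 63
txn_id=16: ELSE → 18
txn_id=17: amount >= 1521 AND type = 'debit' → -13
txn_id=18: ELSE → 94
txn_id=19: amount >= 1521 AND type = 'debit' → 53
txn_id=20: ELSE → 76

91, 49, 1, 41, 58, 63, 18, -13, 94, 53, 76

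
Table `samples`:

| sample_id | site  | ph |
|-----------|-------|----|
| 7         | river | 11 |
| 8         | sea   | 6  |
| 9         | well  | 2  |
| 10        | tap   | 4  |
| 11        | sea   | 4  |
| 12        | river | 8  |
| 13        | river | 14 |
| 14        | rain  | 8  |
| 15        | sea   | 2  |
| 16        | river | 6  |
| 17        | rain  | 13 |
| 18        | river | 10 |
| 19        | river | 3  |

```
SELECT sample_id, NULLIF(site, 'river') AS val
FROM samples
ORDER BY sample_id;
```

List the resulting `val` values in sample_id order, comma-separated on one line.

sample_id=7: site=river vs river: equal → NULL
sample_id=8: site=sea vs river: differ → sea
sample_id=9: site=well vs river: differ → well
sample_id=10: site=tap vs river: differ → tap
sample_id=11: site=sea vs river: differ → sea
sample_id=12: site=river vs river: equal → NULL
sample_id=13: site=river vs river: equal → NULL
sample_id=14: site=rain vs river: differ → rain
sample_id=15: site=sea vs river: differ → sea
sample_id=16: site=river vs river: equal → NULL
sample_id=17: site=rain vs river: differ → rain
sample_id=18: site=river vs river: equal → NULL
sample_id=19: site=river vs river: equal → NULL

NULL, sea, well, tap, sea, NULL, NULL, rain, sea, NULL, rain, NULL, NULL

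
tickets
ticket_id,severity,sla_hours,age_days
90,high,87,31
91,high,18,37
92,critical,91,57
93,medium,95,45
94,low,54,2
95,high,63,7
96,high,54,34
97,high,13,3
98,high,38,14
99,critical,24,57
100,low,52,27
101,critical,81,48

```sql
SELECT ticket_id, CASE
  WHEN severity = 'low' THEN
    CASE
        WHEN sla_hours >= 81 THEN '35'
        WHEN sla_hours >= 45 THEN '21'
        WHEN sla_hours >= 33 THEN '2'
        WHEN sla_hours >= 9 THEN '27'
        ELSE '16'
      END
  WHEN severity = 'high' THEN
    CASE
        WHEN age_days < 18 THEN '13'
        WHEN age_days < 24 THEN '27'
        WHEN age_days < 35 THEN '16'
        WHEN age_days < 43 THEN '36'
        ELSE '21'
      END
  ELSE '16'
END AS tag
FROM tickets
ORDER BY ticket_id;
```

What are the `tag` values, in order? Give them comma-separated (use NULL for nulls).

16, 36, 16, 16, 21, 13, 16, 13, 13, 16, 21, 16

ticket_id=90: severity='high' → inner[age_days < 35] → 16
ticket_id=91: severity='high' → inner[age_days < 43] → 36
ticket_id=92: severity='critical' → outer ELSE → 16
ticket_id=93: severity='medium' → outer ELSE → 16
ticket_id=94: severity='low' → inner[sla_hours >= 45] → 21
ticket_id=95: severity='high' → inner[age_days < 18] → 13
ticket_id=96: severity='high' → inner[age_days < 35] → 16
ticket_id=97: severity='high' → inner[age_days < 18] → 13
ticket_id=98: severity='high' → inner[age_days < 18] → 13
ticket_id=99: severity='critical' → outer ELSE → 16
ticket_id=100: severity='low' → inner[sla_hours >= 45] → 21
ticket_id=101: severity='critical' → outer ELSE → 16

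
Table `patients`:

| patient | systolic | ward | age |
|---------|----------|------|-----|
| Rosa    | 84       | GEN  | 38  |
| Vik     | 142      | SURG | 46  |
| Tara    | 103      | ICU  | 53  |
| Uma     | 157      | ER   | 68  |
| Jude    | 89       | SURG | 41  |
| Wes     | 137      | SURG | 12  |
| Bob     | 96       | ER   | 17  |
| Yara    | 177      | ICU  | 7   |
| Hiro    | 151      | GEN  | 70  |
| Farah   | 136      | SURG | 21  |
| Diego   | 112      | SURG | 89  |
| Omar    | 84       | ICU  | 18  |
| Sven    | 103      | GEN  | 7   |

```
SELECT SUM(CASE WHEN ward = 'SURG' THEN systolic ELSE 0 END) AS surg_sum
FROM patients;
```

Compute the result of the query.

patient=Rosa: ✗
patient=Vik: ✓ → 142
patient=Tara: ✗
patient=Uma: ✗
patient=Jude: ✓ → 89
patient=Wes: ✓ → 137
patient=Bob: ✗
patient=Yara: ✗
patient=Hiro: ✗
patient=Farah: ✓ → 136
patient=Diego: ✓ → 112
patient=Omar: ✗
patient=Sven: ✗
surg_sum = 142 + 89 + 137 + 136 + 112 = 616

616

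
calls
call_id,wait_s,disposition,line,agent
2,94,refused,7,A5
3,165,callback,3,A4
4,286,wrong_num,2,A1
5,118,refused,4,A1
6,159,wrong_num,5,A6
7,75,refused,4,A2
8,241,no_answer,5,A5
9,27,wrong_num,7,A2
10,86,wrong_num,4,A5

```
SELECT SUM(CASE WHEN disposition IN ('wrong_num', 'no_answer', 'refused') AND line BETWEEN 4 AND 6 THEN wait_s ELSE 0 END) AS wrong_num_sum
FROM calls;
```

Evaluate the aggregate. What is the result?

679

call_id=2: ✗
call_id=3: ✗
call_id=4: ✗
call_id=5: ✓ → 118
call_id=6: ✓ → 159
call_id=7: ✓ → 75
call_id=8: ✓ → 241
call_id=9: ✗
call_id=10: ✓ → 86
wrong_num_sum = 118 + 159 + 75 + 241 + 86 = 679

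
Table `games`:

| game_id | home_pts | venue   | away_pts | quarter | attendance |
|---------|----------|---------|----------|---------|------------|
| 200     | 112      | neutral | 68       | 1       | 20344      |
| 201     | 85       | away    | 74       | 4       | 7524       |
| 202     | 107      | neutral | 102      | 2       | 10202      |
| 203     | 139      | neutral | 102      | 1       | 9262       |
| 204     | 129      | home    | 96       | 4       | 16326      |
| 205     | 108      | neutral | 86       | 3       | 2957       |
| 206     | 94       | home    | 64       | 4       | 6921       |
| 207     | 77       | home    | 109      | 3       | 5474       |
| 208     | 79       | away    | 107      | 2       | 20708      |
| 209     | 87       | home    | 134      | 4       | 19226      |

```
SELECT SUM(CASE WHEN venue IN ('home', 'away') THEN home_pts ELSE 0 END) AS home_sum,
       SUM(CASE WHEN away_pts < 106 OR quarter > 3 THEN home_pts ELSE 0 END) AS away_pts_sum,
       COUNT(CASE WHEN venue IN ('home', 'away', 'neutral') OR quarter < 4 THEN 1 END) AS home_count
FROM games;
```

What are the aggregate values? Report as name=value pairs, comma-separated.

[home_sum: venue IN ('home', 'away')]
game_id=200: ✗
game_id=201: ✓ → 85
game_id=202: ✗
game_id=203: ✗
game_id=204: ✓ → 129
game_id=205: ✗
game_id=206: ✓ → 94
game_id=207: ✓ → 77
game_id=208: ✓ → 79
game_id=209: ✓ → 87
home_sum = 85 + 129 + 94 + 77 + 79 + 87 = 551
—
[away_pts_sum: away_pts < 106 OR quarter > 3]
game_id=200: ✓ → 112
game_id=201: ✓ → 85
game_id=202: ✓ → 107
game_id=203: ✓ → 139
game_id=204: ✓ → 129
game_id=205: ✓ → 108
game_id=206: ✓ → 94
game_id=207: ✗
game_id=208: ✗
game_id=209: ✓ → 87
away_pts_sum = 112 + 85 + 107 + 139 + 129 + 108 + 94 + 87 = 861
—
[home_count: venue IN ('home', 'away', 'neutral') OR quarter < 4]
game_id=200: ✓ → 1
game_id=201: ✓ → 1
game_id=202: ✓ → 1
game_id=203: ✓ → 1
game_id=204: ✓ → 1
game_id=205: ✓ → 1
game_id=206: ✓ → 1
game_id=207: ✓ → 1
game_id=208: ✓ → 1
game_id=209: ✓ → 1
home_count = COUNT(1, 1, 1, 1, 1, 1, 1, 1, 1, 1) = 10

home_sum=551, away_pts_sum=861, home_count=10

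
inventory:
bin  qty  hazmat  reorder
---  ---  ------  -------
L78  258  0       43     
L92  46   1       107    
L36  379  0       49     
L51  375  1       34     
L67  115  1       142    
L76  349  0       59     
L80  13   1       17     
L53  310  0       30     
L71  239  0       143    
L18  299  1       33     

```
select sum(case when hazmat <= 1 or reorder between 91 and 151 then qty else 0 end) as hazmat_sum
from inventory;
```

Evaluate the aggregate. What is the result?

2383

bin=L78: ✓ → 258
bin=L92: ✓ → 46
bin=L36: ✓ → 379
bin=L51: ✓ → 375
bin=L67: ✓ → 115
bin=L76: ✓ → 349
bin=L80: ✓ → 13
bin=L53: ✓ → 310
bin=L71: ✓ → 239
bin=L18: ✓ → 299
hazmat_sum = 258 + 46 + 379 + 375 + 115 + 349 + 13 + 310 + 239 + 299 = 2383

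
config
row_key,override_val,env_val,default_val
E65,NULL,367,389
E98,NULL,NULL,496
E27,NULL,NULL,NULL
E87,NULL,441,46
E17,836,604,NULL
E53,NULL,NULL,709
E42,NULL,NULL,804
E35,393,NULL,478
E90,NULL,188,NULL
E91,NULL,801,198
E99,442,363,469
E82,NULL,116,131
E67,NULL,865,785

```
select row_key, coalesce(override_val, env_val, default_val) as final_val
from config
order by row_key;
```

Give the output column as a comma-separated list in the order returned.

row_key=E17: override_val=836 → 836
row_key=E27: override_val=NULL, env_val=NULL, default_val=NULL (all NULL) → NULL
row_key=E35: override_val=393 → 393
row_key=E42: override_val=NULL, env_val=NULL, default_val=804 → 804
row_key=E53: override_val=NULL, env_val=NULL, default_val=709 → 709
row_key=E65: override_val=NULL, env_val=367 → 367
row_key=E67: override_val=NULL, env_val=865 → 865
row_key=E82: override_val=NULL, env_val=116 → 116
row_key=E87: override_val=NULL, env_val=441 → 441
row_key=E90: override_val=NULL, env_val=188 → 188
row_key=E91: override_val=NULL, env_val=801 → 801
row_key=E98: override_val=NULL, env_val=NULL, default_val=496 → 496
row_key=E99: override_val=442 → 442

836, NULL, 393, 804, 709, 367, 865, 116, 441, 188, 801, 496, 442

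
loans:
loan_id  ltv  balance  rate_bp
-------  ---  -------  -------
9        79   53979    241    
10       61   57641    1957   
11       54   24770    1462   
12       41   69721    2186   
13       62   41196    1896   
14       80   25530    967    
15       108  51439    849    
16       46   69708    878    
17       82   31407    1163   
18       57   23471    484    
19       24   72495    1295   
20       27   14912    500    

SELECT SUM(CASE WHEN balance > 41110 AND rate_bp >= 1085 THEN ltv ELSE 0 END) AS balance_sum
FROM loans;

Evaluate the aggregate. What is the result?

loan_id=9: ✗
loan_id=10: ✓ → 61
loan_id=11: ✗
loan_id=12: ✓ → 41
loan_id=13: ✓ → 62
loan_id=14: ✗
loan_id=15: ✗
loan_id=16: ✗
loan_id=17: ✗
loan_id=18: ✗
loan_id=19: ✓ → 24
loan_id=20: ✗
balance_sum = 61 + 41 + 62 + 24 = 188

188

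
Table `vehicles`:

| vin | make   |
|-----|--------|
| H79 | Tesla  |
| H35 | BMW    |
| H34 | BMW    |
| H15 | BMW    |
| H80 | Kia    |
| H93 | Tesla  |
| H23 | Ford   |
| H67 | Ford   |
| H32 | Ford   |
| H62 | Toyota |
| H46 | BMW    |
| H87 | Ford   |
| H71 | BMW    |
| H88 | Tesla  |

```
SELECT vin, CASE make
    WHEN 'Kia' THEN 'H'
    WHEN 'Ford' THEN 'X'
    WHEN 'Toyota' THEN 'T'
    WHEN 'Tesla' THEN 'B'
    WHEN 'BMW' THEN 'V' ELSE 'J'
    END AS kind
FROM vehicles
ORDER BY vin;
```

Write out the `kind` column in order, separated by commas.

vin=H15: make='BMW' → V
vin=H23: make='Ford' → X
vin=H32: make='Ford' → X
vin=H34: make='BMW' → V
vin=H35: make='BMW' → V
vin=H46: make='BMW' → V
vin=H62: make='Toyota' → T
vin=H67: make='Ford' → X
vin=H71: make='BMW' → V
vin=H79: make='Tesla' → B
vin=H80: make='Kia' → H
vin=H87: make='Ford' → X
vin=H88: make='Tesla' → B
vin=H93: make='Tesla' → B

V, X, X, V, V, V, T, X, V, B, H, X, B, B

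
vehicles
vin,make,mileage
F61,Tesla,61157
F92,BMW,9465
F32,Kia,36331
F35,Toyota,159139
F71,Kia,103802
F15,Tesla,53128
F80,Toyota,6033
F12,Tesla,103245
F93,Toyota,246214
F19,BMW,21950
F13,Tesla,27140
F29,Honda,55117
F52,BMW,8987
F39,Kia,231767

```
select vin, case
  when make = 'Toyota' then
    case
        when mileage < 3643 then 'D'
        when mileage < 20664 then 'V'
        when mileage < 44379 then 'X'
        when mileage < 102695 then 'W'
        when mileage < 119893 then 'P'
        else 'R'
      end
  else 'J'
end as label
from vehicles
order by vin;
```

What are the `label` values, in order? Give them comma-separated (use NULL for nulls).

vin=F12: make='Tesla' → outer ELSE → J
vin=F13: make='Tesla' → outer ELSE → J
vin=F15: make='Tesla' → outer ELSE → J
vin=F19: make='BMW' → outer ELSE → J
vin=F29: make='Honda' → outer ELSE → J
vin=F32: make='Kia' → outer ELSE → J
vin=F35: make='Toyota' → inner[ELSE] → R
vin=F39: make='Kia' → outer ELSE → J
vin=F52: make='BMW' → outer ELSE → J
vin=F61: make='Tesla' → outer ELSE → J
vin=F71: make='Kia' → outer ELSE → J
vin=F80: make='Toyota' → inner[mileage < 20664] → V
vin=F92: make='BMW' → outer ELSE → J
vin=F93: make='Toyota' → inner[ELSE] → R

J, J, J, J, J, J, R, J, J, J, J, V, J, R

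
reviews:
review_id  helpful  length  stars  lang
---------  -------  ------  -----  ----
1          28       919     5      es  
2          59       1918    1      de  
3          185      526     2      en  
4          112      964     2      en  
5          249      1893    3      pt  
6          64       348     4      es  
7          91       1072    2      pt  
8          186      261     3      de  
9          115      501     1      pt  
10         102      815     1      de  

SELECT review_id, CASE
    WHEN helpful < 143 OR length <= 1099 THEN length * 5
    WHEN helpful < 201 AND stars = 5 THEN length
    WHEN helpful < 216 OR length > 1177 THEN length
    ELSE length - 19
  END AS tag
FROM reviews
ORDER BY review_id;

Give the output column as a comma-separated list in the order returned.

review_id=1: helpful < 143 OR length <= 1099 → 4595
review_id=2: helpful < 143 OR length <= 1099 → 9590
review_id=3: helpful < 143 OR length <= 1099 → 2630
review_id=4: helpful < 143 OR length <= 1099 → 4820
review_id=5: helpful < 216 OR length > 1177 → 1893
review_id=6: helpful < 143 OR length <= 1099 → 1740
review_id=7: helpful < 143 OR length <= 1099 → 5360
review_id=8: helpful < 143 OR length <= 1099 → 1305
review_id=9: helpful < 143 OR length <= 1099 → 2505
review_id=10: helpful < 143 OR length <= 1099 → 4075

4595, 9590, 2630, 4820, 1893, 1740, 5360, 1305, 2505, 4075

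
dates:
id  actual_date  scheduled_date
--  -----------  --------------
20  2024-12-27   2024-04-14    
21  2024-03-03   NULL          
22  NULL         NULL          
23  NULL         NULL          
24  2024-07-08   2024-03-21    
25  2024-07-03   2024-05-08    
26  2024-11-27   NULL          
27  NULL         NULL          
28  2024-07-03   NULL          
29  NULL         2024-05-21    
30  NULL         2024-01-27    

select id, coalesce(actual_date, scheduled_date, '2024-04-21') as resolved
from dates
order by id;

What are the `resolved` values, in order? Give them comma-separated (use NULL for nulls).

id=20: actual_date=2024-12-27 → 2024-12-27
id=21: actual_date=2024-03-03 → 2024-03-03
id=22: actual_date=NULL, scheduled_date=NULL, → literal 2024-04-21 → 2024-04-21
id=23: actual_date=NULL, scheduled_date=NULL, → literal 2024-04-21 → 2024-04-21
id=24: actual_date=2024-07-08 → 2024-07-08
id=25: actual_date=2024-07-03 → 2024-07-03
id=26: actual_date=2024-11-27 → 2024-11-27
id=27: actual_date=NULL, scheduled_date=NULL, → literal 2024-04-21 → 2024-04-21
id=28: actual_date=2024-07-03 → 2024-07-03
id=29: actual_date=NULL, scheduled_date=2024-05-21 → 2024-05-21
id=30: actual_date=NULL, scheduled_date=2024-01-27 → 2024-01-27

2024-12-27, 2024-03-03, 2024-04-21, 2024-04-21, 2024-07-08, 2024-07-03, 2024-11-27, 2024-04-21, 2024-07-03, 2024-05-21, 2024-01-27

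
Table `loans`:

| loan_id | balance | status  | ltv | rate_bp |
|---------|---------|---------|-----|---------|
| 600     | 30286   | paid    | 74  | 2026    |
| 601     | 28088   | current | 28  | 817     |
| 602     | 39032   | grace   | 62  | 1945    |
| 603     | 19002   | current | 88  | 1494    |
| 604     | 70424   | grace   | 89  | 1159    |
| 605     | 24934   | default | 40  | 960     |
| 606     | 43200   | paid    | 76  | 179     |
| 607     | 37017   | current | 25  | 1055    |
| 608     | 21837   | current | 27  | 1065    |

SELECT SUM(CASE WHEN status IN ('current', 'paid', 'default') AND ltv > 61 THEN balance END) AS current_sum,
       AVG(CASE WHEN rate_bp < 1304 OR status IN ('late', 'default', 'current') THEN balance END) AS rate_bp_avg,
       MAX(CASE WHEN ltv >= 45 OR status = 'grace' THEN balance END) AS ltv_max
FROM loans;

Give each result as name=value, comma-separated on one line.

current_sum=92488, rate_bp_avg=34928.8571428571, ltv_max=70424

[current_sum: status IN ('current', 'paid', 'default') AND ltv > 61]
loan_id=600: ✓ → 30286
loan_id=601: ✗
loan_id=602: ✗
loan_id=603: ✓ → 19002
loan_id=604: ✗
loan_id=605: ✗
loan_id=606: ✓ → 43200
loan_id=607: ✗
loan_id=608: ✗
current_sum = 30286 + 19002 + 43200 = 92488
—
[rate_bp_avg: rate_bp < 1304 OR status IN ('late', 'default', 'current')]
loan_id=600: ✗
loan_id=601: ✓ → 28088
loan_id=602: ✗
loan_id=603: ✓ → 19002
loan_id=604: ✓ → 70424
loan_id=605: ✓ → 24934
loan_id=606: ✓ → 43200
loan_id=607: ✓ → 37017
loan_id=608: ✓ → 21837
rate_bp_avg = (28088 + 19002 + 70424 + 24934 + 43200 + 37017 + 21837) / 7 = 34928.8571428571
—
[ltv_max: ltv >= 45 OR status = 'grace']
loan_id=600: ✓ → 30286
loan_id=601: ✗
loan_id=602: ✓ → 39032
loan_id=603: ✓ → 19002
loan_id=604: ✓ → 70424
loan_id=605: ✗
loan_id=606: ✓ → 43200
loan_id=607: ✗
loan_id=608: ✗
ltv_max = MAX(30286, 39032, 19002, 70424, 43200) = 70424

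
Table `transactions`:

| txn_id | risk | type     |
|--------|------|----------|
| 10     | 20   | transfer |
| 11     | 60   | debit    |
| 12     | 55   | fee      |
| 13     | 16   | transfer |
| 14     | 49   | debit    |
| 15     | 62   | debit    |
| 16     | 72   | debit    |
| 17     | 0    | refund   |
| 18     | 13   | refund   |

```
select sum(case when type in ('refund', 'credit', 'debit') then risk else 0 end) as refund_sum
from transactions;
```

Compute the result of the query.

256

txn_id=10: ✗
txn_id=11: ✓ → 60
txn_id=12: ✗
txn_id=13: ✗
txn_id=14: ✓ → 49
txn_id=15: ✓ → 62
txn_id=16: ✓ → 72
txn_id=17: ✓ → 0
txn_id=18: ✓ → 13
refund_sum = 60 + 49 + 62 + 72 + 13 = 256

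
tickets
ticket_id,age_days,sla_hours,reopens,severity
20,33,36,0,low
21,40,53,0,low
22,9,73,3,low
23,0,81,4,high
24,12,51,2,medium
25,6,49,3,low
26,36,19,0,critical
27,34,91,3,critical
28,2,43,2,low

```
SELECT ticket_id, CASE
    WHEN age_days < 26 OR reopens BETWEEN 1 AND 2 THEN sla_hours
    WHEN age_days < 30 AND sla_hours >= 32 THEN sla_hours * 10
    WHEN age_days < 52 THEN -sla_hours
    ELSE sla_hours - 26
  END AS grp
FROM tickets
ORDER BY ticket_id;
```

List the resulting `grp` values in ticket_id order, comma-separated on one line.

ticket_id=20: age_days < 52 → -36
ticket_id=21: age_days < 52 → -53
ticket_id=22: age_days < 26 OR reopens BETWEEN 1 AND 2 → 73
ticket_id=23: age_days < 26 OR reopens BETWEEN 1 AND 2 → 81
ticket_id=24: age_days < 26 OR reopens BETWEEN 1 AND 2 → 51
ticket_id=25: age_days < 26 OR reopens BETWEEN 1 AND 2 → 49
ticket_id=26: age_days < 52 → -19
ticket_id=27: age_days < 52 → -91
ticket_id=28: age_days < 26 OR reopens BETWEEN 1 AND 2 → 43

-36, -53, 73, 81, 51, 49, -19, -91, 43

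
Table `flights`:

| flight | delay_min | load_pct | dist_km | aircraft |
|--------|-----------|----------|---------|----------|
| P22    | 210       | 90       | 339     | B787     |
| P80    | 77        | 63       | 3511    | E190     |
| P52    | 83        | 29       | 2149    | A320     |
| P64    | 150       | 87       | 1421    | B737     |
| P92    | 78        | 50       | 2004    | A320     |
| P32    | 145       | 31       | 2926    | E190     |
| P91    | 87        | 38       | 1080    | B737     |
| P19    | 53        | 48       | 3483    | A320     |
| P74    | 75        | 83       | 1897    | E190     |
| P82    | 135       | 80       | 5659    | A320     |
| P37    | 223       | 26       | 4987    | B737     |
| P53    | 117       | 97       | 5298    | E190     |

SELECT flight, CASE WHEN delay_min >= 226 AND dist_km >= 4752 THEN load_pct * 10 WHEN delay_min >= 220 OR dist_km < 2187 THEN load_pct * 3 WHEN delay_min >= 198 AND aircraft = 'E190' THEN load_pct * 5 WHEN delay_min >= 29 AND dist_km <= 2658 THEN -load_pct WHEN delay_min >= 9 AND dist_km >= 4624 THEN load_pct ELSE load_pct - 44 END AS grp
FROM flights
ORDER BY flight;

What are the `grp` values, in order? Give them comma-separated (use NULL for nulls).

4, 270, -13, 78, 87, 97, 261, 249, 19, 80, 114, 150

flight=P19: ELSE → 4
flight=P22: delay_min >= 220 OR dist_km < 2187 → 270
flight=P32: ELSE → -13
flight=P37: delay_min >= 220 OR dist_km < 2187 → 78
flight=P52: delay_min >= 220 OR dist_km < 2187 → 87
flight=P53: delay_min >= 9 AND dist_km >= 4624 → 97
flight=P64: delay_min >= 220 OR dist_km < 2187 → 261
flight=P74: delay_min >= 220 OR dist_km < 2187 → 249
flight=P80: ELSE → 19
flight=P82: delay_min >= 9 AND dist_km >= 4624 → 80
flight=P91: delay_min >= 220 OR dist_km < 2187 → 114
flight=P92: delay_min >= 220 OR dist_km < 2187 → 150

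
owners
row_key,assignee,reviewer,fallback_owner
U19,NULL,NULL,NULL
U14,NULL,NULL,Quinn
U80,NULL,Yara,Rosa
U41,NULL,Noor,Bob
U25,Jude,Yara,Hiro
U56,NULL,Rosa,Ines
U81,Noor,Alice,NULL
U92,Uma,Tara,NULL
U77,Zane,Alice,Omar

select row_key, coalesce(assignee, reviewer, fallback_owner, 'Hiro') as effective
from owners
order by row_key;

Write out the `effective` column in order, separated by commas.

Quinn, Hiro, Jude, Noor, Rosa, Zane, Yara, Noor, Uma

row_key=U14: assignee=NULL, reviewer=NULL, fallback_owner=Quinn → Quinn
row_key=U19: assignee=NULL, reviewer=NULL, fallback_owner=NULL, → literal Hiro → Hiro
row_key=U25: assignee=Jude → Jude
row_key=U41: assignee=NULL, reviewer=Noor → Noor
row_key=U56: assignee=NULL, reviewer=Rosa → Rosa
row_key=U77: assignee=Zane → Zane
row_key=U80: assignee=NULL, reviewer=Yara → Yara
row_key=U81: assignee=Noor → Noor
row_key=U92: assignee=Uma → Uma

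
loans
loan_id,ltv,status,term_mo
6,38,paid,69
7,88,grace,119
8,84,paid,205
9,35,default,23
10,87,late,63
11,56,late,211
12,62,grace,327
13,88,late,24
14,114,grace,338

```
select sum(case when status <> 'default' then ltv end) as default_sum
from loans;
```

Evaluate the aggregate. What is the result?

loan_id=6: ✓ → 38
loan_id=7: ✓ → 88
loan_id=8: ✓ → 84
loan_id=9: ✗
loan_id=10: ✓ → 87
loan_id=11: ✓ → 56
loan_id=12: ✓ → 62
loan_id=13: ✓ → 88
loan_id=14: ✓ → 114
default_sum = 38 + 88 + 84 + 87 + 56 + 62 + 88 + 114 = 617

617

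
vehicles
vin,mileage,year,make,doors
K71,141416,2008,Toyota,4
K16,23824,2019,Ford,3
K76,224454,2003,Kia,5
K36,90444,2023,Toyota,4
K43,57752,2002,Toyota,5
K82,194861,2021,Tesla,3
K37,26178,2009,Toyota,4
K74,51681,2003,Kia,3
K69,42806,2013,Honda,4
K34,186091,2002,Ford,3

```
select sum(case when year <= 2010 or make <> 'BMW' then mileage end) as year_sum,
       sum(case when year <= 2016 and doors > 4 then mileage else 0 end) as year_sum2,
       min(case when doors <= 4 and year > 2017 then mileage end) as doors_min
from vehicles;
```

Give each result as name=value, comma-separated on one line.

[year_sum: year <= 2010 or make <> 'BMW']
vin=K71: ✓ → 141416
vin=K16: ✓ → 23824
vin=K76: ✓ → 224454
vin=K36: ✓ → 90444
vin=K43: ✓ → 57752
vin=K82: ✓ → 194861
vin=K37: ✓ → 26178
vin=K74: ✓ → 51681
vin=K69: ✓ → 42806
vin=K34: ✓ → 186091
year_sum = 141416 + 23824 + 224454 + 90444 + 57752 + 194861 + 26178 + 51681 + 42806 + 186091 = 1039507
—
[year_sum2: year <= 2016 and doors > 4]
vin=K71: ✗
vin=K16: ✗
vin=K76: ✓ → 224454
vin=K36: ✗
vin=K43: ✓ → 57752
vin=K82: ✗
vin=K37: ✗
vin=K74: ✗
vin=K69: ✗
vin=K34: ✗
year_sum2 = 224454 + 57752 = 282206
—
[doors_min: doors <= 4 and year > 2017]
vin=K71: ✗
vin=K16: ✓ → 23824
vin=K76: ✗
vin=K36: ✓ → 90444
vin=K43: ✗
vin=K82: ✓ → 194861
vin=K37: ✗
vin=K74: ✗
vin=K69: ✗
vin=K34: ✗
doors_min = MIN(23824, 90444, 194861) = 23824

year_sum=1039507, year_sum2=282206, doors_min=23824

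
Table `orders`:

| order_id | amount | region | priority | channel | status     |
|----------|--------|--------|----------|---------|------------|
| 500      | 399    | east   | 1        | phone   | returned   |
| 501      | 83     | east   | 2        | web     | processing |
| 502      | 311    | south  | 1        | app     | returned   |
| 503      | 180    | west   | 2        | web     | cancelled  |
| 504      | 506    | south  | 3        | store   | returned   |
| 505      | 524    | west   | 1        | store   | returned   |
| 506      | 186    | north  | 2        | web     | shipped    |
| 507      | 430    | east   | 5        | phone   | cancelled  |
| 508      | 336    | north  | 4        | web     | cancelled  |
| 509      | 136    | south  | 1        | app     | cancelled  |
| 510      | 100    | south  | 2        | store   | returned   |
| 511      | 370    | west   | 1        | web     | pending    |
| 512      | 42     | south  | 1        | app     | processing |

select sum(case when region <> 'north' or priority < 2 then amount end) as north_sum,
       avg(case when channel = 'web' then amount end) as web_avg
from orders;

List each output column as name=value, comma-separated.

[north_sum: region <> 'north' or priority < 2]
order_id=500: ✓ → 399
order_id=501: ✓ → 83
order_id=502: ✓ → 311
order_id=503: ✓ → 180
order_id=504: ✓ → 506
order_id=505: ✓ → 524
order_id=506: ✗
order_id=507: ✓ → 430
order_id=508: ✗
order_id=509: ✓ → 136
order_id=510: ✓ → 100
order_id=511: ✓ → 370
order_id=512: ✓ → 42
north_sum = 399 + 83 + 311 + 180 + 506 + 524 + 430 + 136 + 100 + 370 + 42 = 3081
—
[web_avg: channel = 'web']
order_id=500: ✗
order_id=501: ✓ → 83
order_id=502: ✗
order_id=503: ✓ → 180
order_id=504: ✗
order_id=505: ✗
order_id=506: ✓ → 186
order_id=507: ✗
order_id=508: ✓ → 336
order_id=509: ✗
order_id=510: ✗
order_id=511: ✓ → 370
order_id=512: ✗
web_avg = (83 + 180 + 186 + 336 + 370) / 5 = 231

north_sum=3081, web_avg=231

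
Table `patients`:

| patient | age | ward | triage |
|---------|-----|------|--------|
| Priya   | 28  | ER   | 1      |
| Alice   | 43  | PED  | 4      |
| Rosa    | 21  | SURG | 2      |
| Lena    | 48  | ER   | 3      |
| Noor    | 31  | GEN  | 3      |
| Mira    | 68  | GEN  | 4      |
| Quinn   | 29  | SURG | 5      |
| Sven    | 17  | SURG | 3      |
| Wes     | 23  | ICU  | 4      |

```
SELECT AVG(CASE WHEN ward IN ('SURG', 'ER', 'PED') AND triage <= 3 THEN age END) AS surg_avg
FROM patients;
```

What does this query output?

patient=Priya: ✓ → 28
patient=Alice: ✗
patient=Rosa: ✓ → 21
patient=Lena: ✓ → 48
patient=Noor: ✗
patient=Mira: ✗
patient=Quinn: ✗
patient=Sven: ✓ → 17
patient=Wes: ✗
surg_avg = (28 + 21 + 48 + 17) / 4 = 28.5

28.5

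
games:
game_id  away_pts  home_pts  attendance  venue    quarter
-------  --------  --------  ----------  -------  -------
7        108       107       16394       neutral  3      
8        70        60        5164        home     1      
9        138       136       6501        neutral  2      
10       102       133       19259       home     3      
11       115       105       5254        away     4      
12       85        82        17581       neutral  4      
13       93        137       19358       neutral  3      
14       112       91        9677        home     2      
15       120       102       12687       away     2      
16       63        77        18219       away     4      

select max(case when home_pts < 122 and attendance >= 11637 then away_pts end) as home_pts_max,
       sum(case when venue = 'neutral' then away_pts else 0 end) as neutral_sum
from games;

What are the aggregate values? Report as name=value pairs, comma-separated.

[home_pts_max: home_pts < 122 and attendance >= 11637]
game_id=7: ✓ → 108
game_id=8: ✗
game_id=9: ✗
game_id=10: ✗
game_id=11: ✗
game_id=12: ✓ → 85
game_id=13: ✗
game_id=14: ✗
game_id=15: ✓ → 120
game_id=16: ✓ → 63
home_pts_max = MAX(108, 85, 120, 63) = 120
—
[neutral_sum: venue = 'neutral']
game_id=7: ✓ → 108
game_id=8: ✗
game_id=9: ✓ → 138
game_id=10: ✗
game_id=11: ✗
game_id=12: ✓ → 85
game_id=13: ✓ → 93
game_id=14: ✗
game_id=15: ✗
game_id=16: ✗
neutral_sum = 108 + 138 + 85 + 93 = 424

home_pts_max=120, neutral_sum=424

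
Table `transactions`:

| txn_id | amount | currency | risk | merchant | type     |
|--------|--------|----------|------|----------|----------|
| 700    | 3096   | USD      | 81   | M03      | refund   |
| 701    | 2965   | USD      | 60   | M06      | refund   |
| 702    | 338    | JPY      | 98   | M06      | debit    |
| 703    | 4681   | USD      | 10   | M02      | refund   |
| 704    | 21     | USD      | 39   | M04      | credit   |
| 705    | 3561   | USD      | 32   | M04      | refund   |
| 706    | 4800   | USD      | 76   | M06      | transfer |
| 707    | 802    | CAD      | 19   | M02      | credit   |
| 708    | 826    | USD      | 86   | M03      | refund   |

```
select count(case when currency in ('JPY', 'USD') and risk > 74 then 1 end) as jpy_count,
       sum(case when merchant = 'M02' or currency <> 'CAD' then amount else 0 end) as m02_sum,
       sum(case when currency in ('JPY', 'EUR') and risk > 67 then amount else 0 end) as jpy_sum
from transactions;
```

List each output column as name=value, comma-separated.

jpy_count=4, m02_sum=21090, jpy_sum=338

[jpy_count: currency in ('JPY', 'USD') and risk > 74]
txn_id=700: ✓ → 1
txn_id=701: ✗
txn_id=702: ✓ → 1
txn_id=703: ✗
txn_id=704: ✗
txn_id=705: ✗
txn_id=706: ✓ → 1
txn_id=707: ✗
txn_id=708: ✓ → 1
jpy_count = COUNT(1, 1, 1, 1) = 4
—
[m02_sum: merchant = 'M02' or currency <> 'CAD']
txn_id=700: ✓ → 3096
txn_id=701: ✓ → 2965
txn_id=702: ✓ → 338
txn_id=703: ✓ → 4681
txn_id=704: ✓ → 21
txn_id=705: ✓ → 3561
txn_id=706: ✓ → 4800
txn_id=707: ✓ → 802
txn_id=708: ✓ → 826
m02_sum = 3096 + 2965 + 338 + 4681 + 21 + 3561 + 4800 + 802 + 826 = 21090
—
[jpy_sum: currency in ('JPY', 'EUR') and risk > 67]
txn_id=700: ✗
txn_id=701: ✗
txn_id=702: ✓ → 338
txn_id=703: ✗
txn_id=704: ✗
txn_id=705: ✗
txn_id=706: ✗
txn_id=707: ✗
txn_id=708: ✗
jpy_sum = 338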